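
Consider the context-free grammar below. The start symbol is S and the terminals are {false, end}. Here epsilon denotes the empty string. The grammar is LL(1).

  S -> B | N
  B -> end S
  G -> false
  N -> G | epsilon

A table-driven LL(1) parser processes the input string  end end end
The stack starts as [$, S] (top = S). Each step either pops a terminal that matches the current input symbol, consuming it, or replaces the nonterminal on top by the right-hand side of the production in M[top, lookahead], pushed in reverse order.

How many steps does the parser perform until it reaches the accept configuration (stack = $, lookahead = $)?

      Stack    Input          Action
   1  $ S      end end end $  expand S -> B
   2  $ B      end end end $  expand B -> end S
   3  $ S end  end end end $  match end
   4  $ S      end end $      expand S -> B
   5  $ B      end end $      expand B -> end S
   6  $ S end  end end $      match end
   7  $ S      end $          expand S -> B
   8  $ B      end $          expand B -> end S
   9  $ S end  end $          match end
  10  $ S      $              expand S -> N
  11  $ N      $              expand N -> epsilon
Accept reached after 11 steps.

11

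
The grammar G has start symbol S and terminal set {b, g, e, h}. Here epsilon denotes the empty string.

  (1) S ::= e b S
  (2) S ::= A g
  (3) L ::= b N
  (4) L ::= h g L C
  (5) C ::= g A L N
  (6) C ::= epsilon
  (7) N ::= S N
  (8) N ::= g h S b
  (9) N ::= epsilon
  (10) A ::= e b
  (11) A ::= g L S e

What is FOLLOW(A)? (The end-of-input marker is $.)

FIRST(L) = {b, h}
FIRST(C) = {epsilon, g}
FIRST(A) = {e, g}
FIRST(S) = {e, g}  (via A g)
FIRST(N) = {epsilon, e, g}  (via S N)
FOLLOW(S) includes $ since S is the start symbol.
FOLLOW(A): in S::=A g, A is followed by g with FIRST {g}; in C::=g A L N, A is followed by L N with FIRST {b, h}. Thus FOLLOW(A) = {b, g, h}.
FOLLOW(S): in S::=e b S, the suffix after S is empty (adds nothing new); in N::=S N, S is followed by N with FIRST {epsilon, e, g}; in N::=S N, the suffix after S is nullable, so FOLLOW(S) ⊇ FOLLOW(N) = {e, g}; in N::=g h S b, S is followed by b with FIRST {b}; in A::=g L S e, S is followed by e with FIRST {e}. Thus FOLLOW(S) = {$, b, e, g}.
FOLLOW(L): in L::=h g L C, L is followed by C with FIRST {epsilon, g}; in L::=h g L C, the suffix after L is nullable (adds nothing new); in C::=g A L N, L is followed by N with FIRST {epsilon, e, g}; in C::=g A L N, the suffix after L is nullable, so FOLLOW(L) ⊇ FOLLOW(C) = {e, g}; in A::=g L S e, L is followed by S e with FIRST {e, g}. Thus FOLLOW(L) = {e, g}.
FOLLOW(C): in L::=h g L C, the suffix after C is empty, so FOLLOW(C) ⊇ FOLLOW(L) = {e, g}. Thus FOLLOW(C) = {e, g}.
FOLLOW(N): in L::=b N, the suffix after N is empty, so FOLLOW(N) ⊇ FOLLOW(L) = {e, g}; in C::=g A L N, the suffix after N is empty, so FOLLOW(N) ⊇ FOLLOW(C) = {e, g}; in N::=S N, the suffix after N is empty (adds nothing new). Thus FOLLOW(N) = {e, g}.

{b, g, h}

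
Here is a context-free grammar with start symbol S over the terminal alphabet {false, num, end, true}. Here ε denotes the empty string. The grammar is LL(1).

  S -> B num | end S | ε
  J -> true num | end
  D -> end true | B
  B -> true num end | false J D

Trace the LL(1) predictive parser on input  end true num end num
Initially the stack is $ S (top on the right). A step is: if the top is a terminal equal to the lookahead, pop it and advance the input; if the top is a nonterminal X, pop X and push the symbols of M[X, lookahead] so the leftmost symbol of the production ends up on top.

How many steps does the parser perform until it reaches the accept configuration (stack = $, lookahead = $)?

8

step 1: stack=$ S  input=end true num end num $  — expand S -> end S
step 2: stack=$ S end  input=end true num end num $  — match end
step 3: stack=$ S  input=true num end num $  — expand S -> B num
step 4: stack=$ num B  input=true num end num $  — expand B -> true num end
step 5: stack=$ num end num true  input=true num end num $  — match true
step 6: stack=$ num end num  input=num end num $  — match num
step 7: stack=$ num end  input=end num $  — match end
step 8: stack=$ num  input=num $  — match num
Accept reached after 8 steps.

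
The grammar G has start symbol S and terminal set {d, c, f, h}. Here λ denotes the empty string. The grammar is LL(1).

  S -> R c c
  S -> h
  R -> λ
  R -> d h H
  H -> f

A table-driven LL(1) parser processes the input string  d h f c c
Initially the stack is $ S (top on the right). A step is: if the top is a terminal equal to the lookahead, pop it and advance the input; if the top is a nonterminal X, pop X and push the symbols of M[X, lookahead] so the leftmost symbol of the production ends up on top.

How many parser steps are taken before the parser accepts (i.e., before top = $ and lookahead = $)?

8

step 1: stack=$ S  input=d h f c c $  — expand S -> R c c
step 2: stack=$ c c R  input=d h f c c $  — expand R -> d h H
step 3: stack=$ c c H h d  input=d h f c c $  — match d
step 4: stack=$ c c H h  input=h f c c $  — match h
step 5: stack=$ c c H  input=f c c $  — expand H -> f
step 6: stack=$ c c f  input=f c c $  — match f
step 7: stack=$ c c  input=c c $  — match c
step 8: stack=$ c  input=c $  — match c
Accept reached after 8 steps.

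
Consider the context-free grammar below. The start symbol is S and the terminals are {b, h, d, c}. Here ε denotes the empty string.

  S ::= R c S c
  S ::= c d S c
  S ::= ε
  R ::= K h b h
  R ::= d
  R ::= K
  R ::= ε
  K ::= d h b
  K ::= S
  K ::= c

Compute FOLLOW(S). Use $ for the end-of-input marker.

{$, c, h}

FIRST(S): from S::=R c S c we get {c, d, h}; from S::=c d S c we get {c}; from S::=ε we get {ε}. So FIRST(S) = {ε, c, d, h}.
FIRST(K): from K::=d h b we get {d}; from K::=S we get {ε, c, d, h}; from K::=c we get {c}. So FIRST(K) = {ε, c, d, h}.
FIRST(R): from R::=K h b h we get {c, d, h}; from R::=d we get {d}; from R::=K we get {ε, c, d, h}; from R::=ε we get {ε}. So FIRST(R) = {ε, c, d, h}.
FOLLOW(S) includes $ since S is the start symbol.
FOLLOW(R): in S::=R c S c, R is followed by c S c with FIRST {c}. Thus FOLLOW(R) = {c}.
FOLLOW(K): in R::=K h b h, K is followed by h b h with FIRST {h}; in R::=K, the suffix after K is empty, so FOLLOW(K) ⊇ FOLLOW(R) = {c}. Thus FOLLOW(K) = {c, h}.
FOLLOW(S): in S::=R c S c, S is followed by c with FIRST {c}; in S::=c d S c, S is followed by c with FIRST {c}; in K::=S, the suffix after S is empty, so FOLLOW(S) ⊇ FOLLOW(K) = {c, h}. Thus FOLLOW(S) = {$, c, h}.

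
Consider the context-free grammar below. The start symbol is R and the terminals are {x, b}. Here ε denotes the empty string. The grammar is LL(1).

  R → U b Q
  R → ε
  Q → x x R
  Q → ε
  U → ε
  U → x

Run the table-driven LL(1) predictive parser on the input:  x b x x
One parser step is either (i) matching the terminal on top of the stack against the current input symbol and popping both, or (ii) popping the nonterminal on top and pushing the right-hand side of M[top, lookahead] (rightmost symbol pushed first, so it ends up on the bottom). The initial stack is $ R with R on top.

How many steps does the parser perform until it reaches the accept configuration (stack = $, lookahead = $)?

step 1: stack=$ R  input=x b x x $  — expand R → U b Q
step 2: stack=$ Q b U  input=x b x x $  — expand U → x
step 3: stack=$ Q b x  input=x b x x $  — match x
step 4: stack=$ Q b  input=b x x $  — match b
step 5: stack=$ Q  input=x x $  — expand Q → x x R
step 6: stack=$ R x x  input=x x $  — match x
step 7: stack=$ R x  input=x $  — match x
step 8: stack=$ R  input=$  — expand R → ε
Accept reached after 8 steps.

8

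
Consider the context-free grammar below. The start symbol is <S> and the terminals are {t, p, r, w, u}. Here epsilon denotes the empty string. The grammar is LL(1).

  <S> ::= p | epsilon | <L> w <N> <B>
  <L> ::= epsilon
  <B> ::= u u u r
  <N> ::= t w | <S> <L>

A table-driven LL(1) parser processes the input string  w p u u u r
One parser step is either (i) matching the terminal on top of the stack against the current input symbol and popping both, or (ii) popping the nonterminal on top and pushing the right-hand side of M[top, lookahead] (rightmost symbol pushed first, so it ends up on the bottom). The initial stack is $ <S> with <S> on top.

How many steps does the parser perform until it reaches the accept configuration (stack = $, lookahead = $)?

      Stack            Input          Action
   1  $ <S>            w p u u u r $  expand <S> ::= <L> w <N> <B>
   2  $ <B> <N> w <L>  w p u u u r $  expand <L> ::= epsilon
   3  $ <B> <N> w      w p u u u r $  match w
   4  $ <B> <N>        p u u u r $    expand <N> ::= <S> <L>
   5  $ <B> <L> <S>    p u u u r $    expand <S> ::= p
   6  $ <B> <L> p      p u u u r $    match p
   7  $ <B> <L>        u u u r $      expand <L> ::= epsilon
   8  $ <B>            u u u r $      expand <B> ::= u u u r
   9  $ r u u u        u u u r $      match u
  10  $ r u u          u u r $        match u
  11  $ r u            u r $          match u
  12  $ r              r $            match r
Accept reached after 12 steps.

12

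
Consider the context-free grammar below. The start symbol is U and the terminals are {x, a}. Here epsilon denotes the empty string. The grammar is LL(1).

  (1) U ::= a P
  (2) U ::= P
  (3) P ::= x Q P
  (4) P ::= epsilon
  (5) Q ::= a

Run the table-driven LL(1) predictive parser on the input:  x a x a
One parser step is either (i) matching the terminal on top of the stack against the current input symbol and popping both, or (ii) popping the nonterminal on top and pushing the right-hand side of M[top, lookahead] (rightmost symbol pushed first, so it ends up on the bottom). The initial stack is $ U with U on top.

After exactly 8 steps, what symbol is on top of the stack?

a

step 1: stack=$ U  input=x a x a $  — expand U ::= P
step 2: stack=$ P  input=x a x a $  — expand P ::= x Q P
step 3: stack=$ P Q x  input=x a x a $  — match x
step 4: stack=$ P Q  input=a x a $  — expand Q ::= a
step 5: stack=$ P a  input=a x a $  — match a
step 6: stack=$ P  input=x a $  — expand P ::= x Q P
step 7: stack=$ P Q x  input=x a $  — match x
step 8: stack=$ P Q  input=a $  — expand Q ::= a
Stack after step 8: $ P a (top = a).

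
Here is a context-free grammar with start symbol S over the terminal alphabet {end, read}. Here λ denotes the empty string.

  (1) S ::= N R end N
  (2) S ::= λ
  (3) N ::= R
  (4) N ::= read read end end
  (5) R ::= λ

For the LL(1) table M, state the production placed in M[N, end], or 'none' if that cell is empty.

N ::= R

FIRST(R) = {λ}
FIRST(N) = {λ, read}  (via R)
FIRST(S) = {λ, end, read}  (via N R end N)
FOLLOW(S) includes $ since S is the start symbol.
FOLLOW(S): S appears on no right-hand side. Thus FOLLOW(S) = {$}.
FOLLOW(N): in S::=N R end N (occurrence 1), N is followed by R end N with FIRST {end}; in S::=N R end N (occurrence 2), the suffix after N is empty, so FOLLOW(N) ⊇ FOLLOW(S) = {$}. Thus FOLLOW(N) = {$, end}.
For N ::= R: FIRST(R) = {λ}, so it goes in M[N, t] for t ∈ {}; since λ ∈ FIRST, also for every t ∈ FOLLOW(N) = {$, end}.
For N ::= read read end end: FIRST(read read end end) = {read}, so it goes in M[N, t] for t ∈ {read}.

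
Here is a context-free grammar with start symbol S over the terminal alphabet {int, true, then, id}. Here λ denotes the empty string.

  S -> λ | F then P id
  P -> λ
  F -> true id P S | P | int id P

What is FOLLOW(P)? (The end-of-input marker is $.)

{id, int, then, true}

FIRST(P): from P->λ we get {λ}. So FIRST(P) = {λ}.
FIRST(F): from F->true id P S we get {true}; from F->P we get {λ}; from F->int id P we get {int}. So FIRST(F) = {λ, int, true}.
FIRST(S): from S->λ we get {λ}; from S->F then P id we get {int, then, true}. So FIRST(S) = {λ, int, then, true}.
FOLLOW(S) includes $ since S is the start symbol.
FOLLOW(F): in S->F then P id, F is followed by then P id with FIRST {then}. Thus FOLLOW(F) = {then}.
FOLLOW(S): in F->true id P S, the suffix after S is empty, so FOLLOW(S) ⊇ FOLLOW(F) = {then}. Thus FOLLOW(S) = {$, then}.
FOLLOW(P): in S->F then P id, P is followed by id with FIRST {id}; in F->true id P S, P is followed by S with FIRST {λ, int, then, true}; in F->true id P S, the suffix after P is nullable, so FOLLOW(P) ⊇ FOLLOW(F) = {then}; in F->P, the suffix after P is empty, so FOLLOW(P) ⊇ FOLLOW(F) = {then}; in F->int id P, the suffix after P is empty, so FOLLOW(P) ⊇ FOLLOW(F) = {then}. Thus FOLLOW(P) = {id, int, then, true}.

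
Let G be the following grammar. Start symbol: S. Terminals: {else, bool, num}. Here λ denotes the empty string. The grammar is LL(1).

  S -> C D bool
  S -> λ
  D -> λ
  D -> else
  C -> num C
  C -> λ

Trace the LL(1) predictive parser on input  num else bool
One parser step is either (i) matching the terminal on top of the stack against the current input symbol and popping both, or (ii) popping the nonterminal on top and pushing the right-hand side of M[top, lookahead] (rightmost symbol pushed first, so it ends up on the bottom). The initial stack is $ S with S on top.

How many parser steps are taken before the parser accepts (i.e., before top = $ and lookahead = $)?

7

     Stack           Input            Action
  1  $ S             num else bool $  expand S -> C D bool
  2  $ bool D C      num else bool $  expand C -> num C
  3  $ bool D C num  num else bool $  match num
  4  $ bool D C      else bool $      expand C -> λ
  5  $ bool D        else bool $      expand D -> else
  6  $ bool else     else bool $      match else
  7  $ bool          bool $           match bool
Accept reached after 7 steps.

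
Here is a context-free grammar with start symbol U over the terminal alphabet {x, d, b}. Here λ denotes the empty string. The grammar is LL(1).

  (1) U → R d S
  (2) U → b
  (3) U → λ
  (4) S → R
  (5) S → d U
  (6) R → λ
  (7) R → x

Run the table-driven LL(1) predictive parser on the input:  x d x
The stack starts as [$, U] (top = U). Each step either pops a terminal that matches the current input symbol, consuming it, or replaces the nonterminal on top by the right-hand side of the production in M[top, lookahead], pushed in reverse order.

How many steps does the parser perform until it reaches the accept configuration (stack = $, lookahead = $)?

7

step 1: stack=$ U  input=x d x $  — expand U → R d S
step 2: stack=$ S d R  input=x d x $  — expand R → x
step 3: stack=$ S d x  input=x d x $  — match x
step 4: stack=$ S d  input=d x $  — match d
step 5: stack=$ S  input=x $  — expand S → R
step 6: stack=$ R  input=x $  — expand R → x
step 7: stack=$ x  input=x $  — match x
Accept reached after 7 steps.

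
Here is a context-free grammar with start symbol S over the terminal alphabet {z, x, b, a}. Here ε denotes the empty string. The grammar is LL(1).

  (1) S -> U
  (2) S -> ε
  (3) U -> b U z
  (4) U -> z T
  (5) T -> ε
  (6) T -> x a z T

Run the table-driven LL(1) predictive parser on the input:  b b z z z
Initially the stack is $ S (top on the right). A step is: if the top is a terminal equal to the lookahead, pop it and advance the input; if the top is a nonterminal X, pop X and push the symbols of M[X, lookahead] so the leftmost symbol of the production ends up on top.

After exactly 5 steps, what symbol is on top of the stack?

U

step 1: stack=$ S  input=b b z z z $  — expand S -> U
step 2: stack=$ U  input=b b z z z $  — expand U -> b U z
step 3: stack=$ z U b  input=b b z z z $  — match b
step 4: stack=$ z U  input=b z z z $  — expand U -> b U z
step 5: stack=$ z z U b  input=b z z z $  — match b
Stack after step 5: $ z z U (top = U).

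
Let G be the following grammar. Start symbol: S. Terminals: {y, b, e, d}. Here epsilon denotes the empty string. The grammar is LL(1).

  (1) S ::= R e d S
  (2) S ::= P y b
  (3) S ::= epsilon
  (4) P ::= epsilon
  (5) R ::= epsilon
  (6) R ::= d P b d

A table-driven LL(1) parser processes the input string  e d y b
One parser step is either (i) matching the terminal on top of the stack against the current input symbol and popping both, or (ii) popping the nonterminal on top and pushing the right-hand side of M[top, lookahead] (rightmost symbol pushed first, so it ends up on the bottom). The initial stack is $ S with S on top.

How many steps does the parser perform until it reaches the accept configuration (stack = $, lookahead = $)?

step 1: stack=$ S  input=e d y b $  — expand S ::= R e d S
step 2: stack=$ S d e R  input=e d y b $  — expand R ::= epsilon
step 3: stack=$ S d e  input=e d y b $  — match e
step 4: stack=$ S d  input=d y b $  — match d
step 5: stack=$ S  input=y b $  — expand S ::= P y b
step 6: stack=$ b y P  input=y b $  — expand P ::= epsilon
step 7: stack=$ b y  input=y b $  — match y
step 8: stack=$ b  input=b $  — match b
Accept reached after 8 steps.

8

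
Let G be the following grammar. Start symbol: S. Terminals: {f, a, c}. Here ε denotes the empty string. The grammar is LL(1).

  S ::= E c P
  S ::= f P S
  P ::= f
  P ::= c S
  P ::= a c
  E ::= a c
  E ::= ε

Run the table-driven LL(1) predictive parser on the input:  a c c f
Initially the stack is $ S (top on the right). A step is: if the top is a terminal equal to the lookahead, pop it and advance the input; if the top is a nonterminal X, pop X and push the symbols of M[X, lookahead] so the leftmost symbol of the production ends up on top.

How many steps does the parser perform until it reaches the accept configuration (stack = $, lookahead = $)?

     Stack      Input      Action
  1  $ S        a c c f $  expand S ::= E c P
  2  $ P c E    a c c f $  expand E ::= a c
  3  $ P c c a  a c c f $  match a
  4  $ P c c    c c f $    match c
  5  $ P c      c f $      match c
  6  $ P        f $        expand P ::= f
  7  $ f        f $        match f
Accept reached after 7 steps.

7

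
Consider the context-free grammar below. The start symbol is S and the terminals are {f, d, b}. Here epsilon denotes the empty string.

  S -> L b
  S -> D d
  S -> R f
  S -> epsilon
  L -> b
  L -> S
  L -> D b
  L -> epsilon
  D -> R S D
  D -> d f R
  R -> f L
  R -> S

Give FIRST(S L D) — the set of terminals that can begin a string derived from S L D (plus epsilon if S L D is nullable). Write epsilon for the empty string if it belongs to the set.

{b, d, f}

FIRST(S) = {epsilon, b, d, f}  (via L b, D d, R f)
FIRST(R) = {epsilon, b, d, f}  (via S)
FIRST(D) = {b, d, f}  (via R S D)
FIRST(L) = {epsilon, b, d, f}  (via S, D b)
FIRST(S L D): take FIRST of each symbol in turn, carrying on past any symbol whose FIRST contains epsilon; result {b, d, f}.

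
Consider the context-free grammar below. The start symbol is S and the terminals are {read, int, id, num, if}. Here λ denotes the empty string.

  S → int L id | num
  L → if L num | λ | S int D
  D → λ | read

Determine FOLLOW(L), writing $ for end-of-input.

{id, num}

FIRST(S) = {int, num}
FIRST(D) = {λ, read}
FIRST(L) = {λ, if, int, num}  (via S int D)
FOLLOW(S) includes $ since S is the start symbol.
FOLLOW(S): in L→S int D, S is followed by int D with FIRST {int}. Thus FOLLOW(S) = {$, int}.
FOLLOW(L): in S→int L id, L is followed by id with FIRST {id}; in L→if L num, L is followed by num with FIRST {num}. Thus FOLLOW(L) = {id, num}.
FOLLOW(D): in L→S int D, the suffix after D is empty, so FOLLOW(D) ⊇ FOLLOW(L) = {id, num}. Thus FOLLOW(D) = {id, num}.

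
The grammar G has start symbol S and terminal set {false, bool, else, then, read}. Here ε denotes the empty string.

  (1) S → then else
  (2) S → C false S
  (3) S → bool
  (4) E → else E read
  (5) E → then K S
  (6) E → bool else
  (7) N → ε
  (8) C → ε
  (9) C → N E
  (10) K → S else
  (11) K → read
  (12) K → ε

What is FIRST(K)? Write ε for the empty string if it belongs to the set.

FIRST(E) = {bool, else, then}
FIRST(N) = {ε}
FIRST(C) = {ε, bool, else, then}  (via N E)
FIRST(S) = {bool, else, false, then}  (via C false S)
FIRST(K) = {ε, bool, else, false, read, then}  (via S else)

{ε, bool, else, false, read, then}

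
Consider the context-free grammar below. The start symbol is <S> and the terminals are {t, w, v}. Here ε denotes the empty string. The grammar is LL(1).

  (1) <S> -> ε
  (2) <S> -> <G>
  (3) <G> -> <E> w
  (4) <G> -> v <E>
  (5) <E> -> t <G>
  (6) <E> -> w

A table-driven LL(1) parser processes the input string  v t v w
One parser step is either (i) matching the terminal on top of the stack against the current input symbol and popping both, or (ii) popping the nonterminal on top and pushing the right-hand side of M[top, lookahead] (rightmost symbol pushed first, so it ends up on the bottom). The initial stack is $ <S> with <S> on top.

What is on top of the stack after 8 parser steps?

     Stack    Input      Action
  1  $ <S>    v t v w $  expand <S> -> <G>
  2  $ <G>    v t v w $  expand <G> -> v <E>
  3  $ <E> v  v t v w $  match v
  4  $ <E>    t v w $    expand <E> -> t <G>
  5  $ <G> t  t v w $    match t
  6  $ <G>    v w $      expand <G> -> v <E>
  7  $ <E> v  v w $      match v
  8  $ <E>    w $        expand <E> -> w
Stack after step 8: $ w (top = w).

w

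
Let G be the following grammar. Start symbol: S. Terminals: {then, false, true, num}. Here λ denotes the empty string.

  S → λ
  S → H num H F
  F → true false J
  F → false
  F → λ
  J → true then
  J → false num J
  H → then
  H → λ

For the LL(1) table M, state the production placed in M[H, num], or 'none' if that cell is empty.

FIRST(F) = {λ, false, true}
FIRST(J) = {false, true}
FIRST(H) = {λ, then}
FIRST(S) = {λ, num, then}  (via H num H F)
FOLLOW(S) includes $ since S is the start symbol.
FOLLOW(S): S appears on no right-hand side. Thus FOLLOW(S) = {$}.
FOLLOW(H): in S→H num H F (occurrence 1), H is followed by num H F with FIRST {num}; in S→H num H F (occurrence 2), H is followed by F with FIRST {λ, false, true}; in S→H num H F (occurrence 2), the suffix after H is nullable, so FOLLOW(H) ⊇ FOLLOW(S) = {$}. Thus FOLLOW(H) = {$, false, num, true}.
For H → then: FIRST(then) = {then}, so it goes in M[H, t] for t ∈ {then}.
For H → λ: FIRST(λ) = {λ}, so it goes in M[H, t] for t ∈ {}; since λ ∈ FIRST, also for every t ∈ FOLLOW(H) = {$, false, num, true}.

H → λ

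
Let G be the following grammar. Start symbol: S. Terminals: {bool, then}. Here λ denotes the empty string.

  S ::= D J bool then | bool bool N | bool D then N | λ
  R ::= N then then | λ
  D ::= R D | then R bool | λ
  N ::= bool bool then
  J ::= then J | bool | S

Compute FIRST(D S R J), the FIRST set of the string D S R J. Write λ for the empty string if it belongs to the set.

{λ, bool, then}

FIRST(N) = {bool}
FIRST(R) = {λ, bool}  (via N then then)
FIRST(D) = {λ, bool, then}  (via R D)
FIRST(S) = {λ, bool, then}  (via D J bool then)
FIRST(J) = {λ, bool, then}  (via S)
FIRST(D S R J): take FIRST of each symbol in turn, carrying on past any symbol whose FIRST contains λ; result {λ, bool, then}.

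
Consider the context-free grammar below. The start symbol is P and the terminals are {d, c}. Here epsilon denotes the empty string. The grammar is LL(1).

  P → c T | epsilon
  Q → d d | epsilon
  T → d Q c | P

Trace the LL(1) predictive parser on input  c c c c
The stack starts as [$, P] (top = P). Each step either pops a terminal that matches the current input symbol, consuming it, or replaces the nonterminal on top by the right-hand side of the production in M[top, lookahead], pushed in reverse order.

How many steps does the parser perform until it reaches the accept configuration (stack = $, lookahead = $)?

step 1: stack=$ P  input=c c c c $  — expand P → c T
step 2: stack=$ T c  input=c c c c $  — match c
step 3: stack=$ T  input=c c c $  — expand T → P
step 4: stack=$ P  input=c c c $  — expand P → c T
step 5: stack=$ T c  input=c c c $  — match c
step 6: stack=$ T  input=c c $  — expand T → P
step 7: stack=$ P  input=c c $  — expand P → c T
step 8: stack=$ T c  input=c c $  — match c
step 9: stack=$ T  input=c $  — expand T → P
step 10: stack=$ P  input=c $  — expand P → c T
step 11: stack=$ T c  input=c $  — match c
step 12: stack=$ T  input=$  — expand T → P
step 13: stack=$ P  input=$  — expand P → epsilon
Accept reached after 13 steps.

13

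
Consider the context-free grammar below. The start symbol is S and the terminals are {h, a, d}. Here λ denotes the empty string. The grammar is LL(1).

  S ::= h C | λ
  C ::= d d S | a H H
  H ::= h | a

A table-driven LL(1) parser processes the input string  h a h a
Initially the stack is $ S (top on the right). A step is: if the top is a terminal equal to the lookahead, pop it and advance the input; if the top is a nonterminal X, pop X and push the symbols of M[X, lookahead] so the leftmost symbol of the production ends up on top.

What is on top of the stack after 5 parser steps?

h

     Stack    Input      Action
  1  $ S      h a h a $  expand S ::= h C
  2  $ C h    h a h a $  match h
  3  $ C      a h a $    expand C ::= a H H
  4  $ H H a  a h a $    match a
  5  $ H H    h a $      expand H ::= h
Stack after step 5: $ H h (top = h).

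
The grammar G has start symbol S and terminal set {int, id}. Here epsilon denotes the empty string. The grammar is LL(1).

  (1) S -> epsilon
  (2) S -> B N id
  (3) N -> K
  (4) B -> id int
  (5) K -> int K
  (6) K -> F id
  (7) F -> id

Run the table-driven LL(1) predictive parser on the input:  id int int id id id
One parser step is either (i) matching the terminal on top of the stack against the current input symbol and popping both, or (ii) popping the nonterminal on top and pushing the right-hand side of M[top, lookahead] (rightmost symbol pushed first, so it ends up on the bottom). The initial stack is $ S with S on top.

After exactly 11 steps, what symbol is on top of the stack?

id

step 1: stack=$ S  input=id int int id id id $  — expand S -> B N id
step 2: stack=$ id N B  input=id int int id id id $  — expand B -> id int
step 3: stack=$ id N int id  input=id int int id id id $  — match id
step 4: stack=$ id N int  input=int int id id id $  — match int
step 5: stack=$ id N  input=int id id id $  — expand N -> K
step 6: stack=$ id K  input=int id id id $  — expand K -> int K
step 7: stack=$ id K int  input=int id id id $  — match int
step 8: stack=$ id K  input=id id id $  — expand K -> F id
step 9: stack=$ id id F  input=id id id $  — expand F -> id
step 10: stack=$ id id id  input=id id id $  — match id
step 11: stack=$ id id  input=id id $  — match id
Stack after step 11: $ id (top = id).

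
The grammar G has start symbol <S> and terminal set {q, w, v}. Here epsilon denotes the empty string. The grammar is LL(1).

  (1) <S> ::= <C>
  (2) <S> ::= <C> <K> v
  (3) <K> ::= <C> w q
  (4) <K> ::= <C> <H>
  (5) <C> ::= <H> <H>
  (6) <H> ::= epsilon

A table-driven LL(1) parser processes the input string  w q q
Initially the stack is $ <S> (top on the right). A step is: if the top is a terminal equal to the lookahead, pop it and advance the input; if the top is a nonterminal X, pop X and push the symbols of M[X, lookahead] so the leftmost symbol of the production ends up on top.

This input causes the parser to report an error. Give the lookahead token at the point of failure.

      Stack            Input    Action
   1  $ <S>            w q q $  expand <S> ::= <C> <K> v
   2  $ v <K> <C>      w q q $  expand <C> ::= <H> <H>
   3  $ v <K> <H> <H>  w q q $  expand <H> ::= epsilon
   4  $ v <K> <H>      w q q $  expand <H> ::= epsilon
   5  $ v <K>          w q q $  expand <K> ::= <C> w q
   6  $ v q w <C>      w q q $  expand <C> ::= <H> <H>
   7  $ v q w <H> <H>  w q q $  expand <H> ::= epsilon
   8  $ v q w <H>      w q q $  expand <H> ::= epsilon
   9  $ v q w          w q q $  match w
  10  $ v q            q q $    match q
  11  $ v              q $      error: top is terminal v but lookahead is q

q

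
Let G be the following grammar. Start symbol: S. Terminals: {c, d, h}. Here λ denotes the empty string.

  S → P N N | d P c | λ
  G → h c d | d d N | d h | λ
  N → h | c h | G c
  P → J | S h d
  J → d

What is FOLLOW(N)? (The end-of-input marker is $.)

FIRST(G) = {λ, d, h}
FIRST(J) = {d}
FIRST(N) = {c, d, h}  (via G c)
FIRST(S) = {λ, d, h}  (via P N N)
FIRST(P) = {d, h}  (via J, S h d)
FOLLOW(S) includes $ since S is the start symbol.
FOLLOW(S): in P→S h d, S is followed by h d with FIRST {h}. Thus FOLLOW(S) = {$, h}.
FOLLOW(G): in N→G c, G is followed by c with FIRST {c}. Thus FOLLOW(G) = {c}.
FOLLOW(N): in S→P N N (occurrence 1), N is followed by N with FIRST {c, d, h}; in S→P N N (occurrence 2), the suffix after N is empty, so FOLLOW(N) ⊇ FOLLOW(S) = {$, h}; in G→d d N, the suffix after N is empty, so FOLLOW(N) ⊇ FOLLOW(G) = {c}. Thus FOLLOW(N) = {$, c, d, h}.
FOLLOW(P): in S→P N N, P is followed by N N with FIRST {c, d, h}; in S→d P c, P is followed by c with FIRST {c}. Thus FOLLOW(P) = {c, d, h}.
FOLLOW(J): in P→J, the suffix after J is empty, so FOLLOW(J) ⊇ FOLLOW(P) = {c, d, h}. Thus FOLLOW(J) = {c, d, h}.

{$, c, d, h}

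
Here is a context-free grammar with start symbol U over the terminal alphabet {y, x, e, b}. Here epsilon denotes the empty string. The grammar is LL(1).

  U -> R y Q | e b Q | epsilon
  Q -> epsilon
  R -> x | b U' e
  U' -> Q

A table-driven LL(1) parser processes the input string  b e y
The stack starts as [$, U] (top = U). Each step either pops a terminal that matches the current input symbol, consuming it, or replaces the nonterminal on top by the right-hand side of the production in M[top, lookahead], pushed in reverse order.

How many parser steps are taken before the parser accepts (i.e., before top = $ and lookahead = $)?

8

     Stack         Input    Action
  1  $ U           b e y $  expand U -> R y Q
  2  $ Q y R       b e y $  expand R -> b U' e
  3  $ Q y e U' b  b e y $  match b
  4  $ Q y e U'    e y $    expand U' -> Q
  5  $ Q y e Q     e y $    expand Q -> epsilon
  6  $ Q y e       e y $    match e
  7  $ Q y         y $      match y
  8  $ Q           $        expand Q -> epsilon
Accept reached after 8 steps.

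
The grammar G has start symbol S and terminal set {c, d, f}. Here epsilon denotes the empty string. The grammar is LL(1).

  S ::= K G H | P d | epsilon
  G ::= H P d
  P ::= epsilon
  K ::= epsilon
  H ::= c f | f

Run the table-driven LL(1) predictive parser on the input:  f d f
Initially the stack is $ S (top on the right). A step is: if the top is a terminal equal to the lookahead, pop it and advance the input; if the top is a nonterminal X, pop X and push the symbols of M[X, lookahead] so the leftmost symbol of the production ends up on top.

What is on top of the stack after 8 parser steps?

     Stack      Input    Action
  1  $ S        f d f $  expand S ::= K G H
  2  $ H G K    f d f $  expand K ::= epsilon
  3  $ H G      f d f $  expand G ::= H P d
  4  $ H d P H  f d f $  expand H ::= f
  5  $ H d P f  f d f $  match f
  6  $ H d P    d f $    expand P ::= epsilon
  7  $ H d      d f $    match d
  8  $ H        f $      expand H ::= f
Stack after step 8: $ f (top = f).

f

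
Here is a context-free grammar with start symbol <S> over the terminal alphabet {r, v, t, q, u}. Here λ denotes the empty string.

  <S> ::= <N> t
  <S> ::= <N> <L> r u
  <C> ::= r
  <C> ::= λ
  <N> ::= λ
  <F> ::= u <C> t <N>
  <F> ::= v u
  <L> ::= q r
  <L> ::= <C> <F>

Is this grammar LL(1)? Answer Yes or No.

FIRST(<S>) = {q, r, t, u, v}
FIRST(<C>) = {λ, r}
FIRST(<N>) = {λ}
FIRST(<F>) = {u, v}
FIRST(<L>) = {q, r, u, v}
FOLLOW(<S>) = {$}
FOLLOW(<C>) = {t, u, v}
FOLLOW(<N>) = {q, r, t, u, v}
FOLLOW(<F>) = {r}
FOLLOW(<L>) = {r}
Each cell of M receives at most one production.

Yes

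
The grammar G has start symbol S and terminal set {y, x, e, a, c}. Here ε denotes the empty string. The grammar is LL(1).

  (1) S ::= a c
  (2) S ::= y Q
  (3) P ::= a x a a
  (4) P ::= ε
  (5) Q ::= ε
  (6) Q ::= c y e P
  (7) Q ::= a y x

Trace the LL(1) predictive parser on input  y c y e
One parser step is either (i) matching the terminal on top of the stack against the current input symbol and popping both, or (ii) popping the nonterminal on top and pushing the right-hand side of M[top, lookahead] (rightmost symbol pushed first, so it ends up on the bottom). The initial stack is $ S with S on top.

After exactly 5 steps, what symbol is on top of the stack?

e

     Stack      Input      Action
  1  $ S        y c y e $  expand S ::= y Q
  2  $ Q y      y c y e $  match y
  3  $ Q        c y e $    expand Q ::= c y e P
  4  $ P e y c  c y e $    match c
  5  $ P e y    y e $      match y
Stack after step 5: $ P e (top = e).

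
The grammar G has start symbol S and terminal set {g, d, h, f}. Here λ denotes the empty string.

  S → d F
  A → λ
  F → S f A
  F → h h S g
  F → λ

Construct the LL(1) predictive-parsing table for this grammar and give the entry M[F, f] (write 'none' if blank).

F → λ

FIRST(S): from S→d F we get {d}. So FIRST(S) = {d}.
FIRST(A): from A→λ we get {λ}. So FIRST(A) = {λ}.
FIRST(F): from F→S f A we get {d}; from F→h h S g we get {h}; from F→λ we get {λ}. So FIRST(F) = {λ, d, h}.
FOLLOW(S) includes $ since S is the start symbol.
FOLLOW(S): in F→S f A, S is followed by f A with FIRST {f}; in F→h h S g, S is followed by g with FIRST {g}. Thus FOLLOW(S) = {$, f, g}.
FOLLOW(F): in S→d F, the suffix after F is empty, so FOLLOW(F) ⊇ FOLLOW(S) = {$, f, g}. Thus FOLLOW(F) = {$, f, g}.
For F → S f A: FIRST(S f A) = {d}, so it goes in M[F, t] for t ∈ {d}.
For F → h h S g: FIRST(h h S g) = {h}, so it goes in M[F, t] for t ∈ {h}.
For F → λ: FIRST(λ) = {λ}, so it goes in M[F, t] for t ∈ {}; since λ ∈ FIRST, also for every t ∈ FOLLOW(F) = {$, f, g}.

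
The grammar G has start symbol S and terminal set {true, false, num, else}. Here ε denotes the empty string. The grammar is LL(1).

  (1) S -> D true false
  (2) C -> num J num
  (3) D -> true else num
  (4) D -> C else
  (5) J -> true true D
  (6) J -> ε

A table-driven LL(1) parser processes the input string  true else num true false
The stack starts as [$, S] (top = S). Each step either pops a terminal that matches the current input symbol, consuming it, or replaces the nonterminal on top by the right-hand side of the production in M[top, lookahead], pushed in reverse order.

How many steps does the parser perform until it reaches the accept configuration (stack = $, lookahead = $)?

7

step 1: stack=$ S  input=true else num true false $  — expand S -> D true false
step 2: stack=$ false true D  input=true else num true false $  — expand D -> true else num
step 3: stack=$ false true num else true  input=true else num true false $  — match true
step 4: stack=$ false true num else  input=else num true false $  — match else
step 5: stack=$ false true num  input=num true false $  — match num
step 6: stack=$ false true  input=true false $  — match true
step 7: stack=$ false  input=false $  — match false
Accept reached after 7 steps.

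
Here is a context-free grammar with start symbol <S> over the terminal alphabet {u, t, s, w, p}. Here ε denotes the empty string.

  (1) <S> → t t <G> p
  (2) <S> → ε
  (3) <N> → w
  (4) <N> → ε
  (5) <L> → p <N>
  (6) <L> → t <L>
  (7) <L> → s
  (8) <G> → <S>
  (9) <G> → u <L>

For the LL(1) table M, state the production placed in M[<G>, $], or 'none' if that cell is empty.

none

FIRST(<S>) = {ε, t}
FIRST(<N>) = {ε, w}
FIRST(<L>) = {p, s, t}
FIRST(<G>) = {ε, t, u}  (via <S>)
FOLLOW(<S>) includes $ since <S> is the start symbol.
FOLLOW(<G>): in <S>→t t <G> p, <G> is followed by p with FIRST {p}. Thus FOLLOW(<G>) = {p}.
For <G> → <S>: FIRST(<S>) = {ε, t}, so it goes in M[<G>, t] for t ∈ {t}; since ε ∈ FIRST, also for every t ∈ FOLLOW(<G>) = {p}.
For <G> → u <L>: FIRST(u <L>) = {u}, so it goes in M[<G>, t] for t ∈ {u}.
None of these place a production in M[<G>, $].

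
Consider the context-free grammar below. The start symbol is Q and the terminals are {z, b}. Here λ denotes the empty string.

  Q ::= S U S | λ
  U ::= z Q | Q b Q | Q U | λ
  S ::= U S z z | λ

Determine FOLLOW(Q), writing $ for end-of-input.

{$, b, z}

FIRST(Q) = {λ, b, z}  (via S U S)
FIRST(U) = {λ, b, z}  (via Q b Q, Q U)
FIRST(S) = {λ, b, z}  (via U S z z)
FOLLOW(Q) includes $ since Q is the start symbol.
FOLLOW(Q): in U::=z Q, the suffix after Q is empty, so FOLLOW(Q) ⊇ FOLLOW(U) = {$, b, z}; in U::=Q b Q (occurrence 1), Q is followed by b Q with FIRST {b}; in U::=Q b Q (occurrence 2), the suffix after Q is empty, so FOLLOW(Q) ⊇ FOLLOW(U) = {$, b, z}; in U::=Q U, Q is followed by U with FIRST {λ, b, z}; in U::=Q U, the suffix after Q is nullable, so FOLLOW(Q) ⊇ FOLLOW(U) = {$, b, z}. Thus FOLLOW(Q) = {$, b, z}.
FOLLOW(U): in Q::=S U S, U is followed by S with FIRST {λ, b, z}; in Q::=S U S, the suffix after U is nullable, so FOLLOW(U) ⊇ FOLLOW(Q) = {$, b, z}; in U::=Q U, the suffix after U is empty (adds nothing new); in S::=U S z z, U is followed by S z z with FIRST {b, z}. Thus FOLLOW(U) = {$, b, z}.
FOLLOW(S): in Q::=S U S (occurrence 1), S is followed by U S with FIRST {λ, b, z}; in Q::=S U S (occurrence 1), the suffix after S is nullable, so FOLLOW(S) ⊇ FOLLOW(Q) = {$, b, z}; in Q::=S U S (occurrence 2), the suffix after S is empty, so FOLLOW(S) ⊇ FOLLOW(Q) = {$, b, z}; in S::=U S z z, S is followed by z z with FIRST {z}. Thus FOLLOW(S) = {$, b, z}.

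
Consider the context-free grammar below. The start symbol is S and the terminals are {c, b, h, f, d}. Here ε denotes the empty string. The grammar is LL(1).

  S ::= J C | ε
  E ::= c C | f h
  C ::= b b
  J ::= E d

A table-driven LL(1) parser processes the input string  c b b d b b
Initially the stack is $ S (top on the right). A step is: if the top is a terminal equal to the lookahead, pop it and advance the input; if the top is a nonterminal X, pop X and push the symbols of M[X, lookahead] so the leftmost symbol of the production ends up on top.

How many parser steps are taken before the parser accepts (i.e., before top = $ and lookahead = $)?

11

      Stack      Input          Action
   1  $ S        c b b d b b $  expand S ::= J C
   2  $ C J      c b b d b b $  expand J ::= E d
   3  $ C d E    c b b d b b $  expand E ::= c C
   4  $ C d C c  c b b d b b $  match c
   5  $ C d C    b b d b b $    expand C ::= b b
   6  $ C d b b  b b d b b $    match b
   7  $ C d b    b d b b $      match b
   8  $ C d      d b b $        match d
   9  $ C        b b $          expand C ::= b b
  10  $ b b      b b $          match b
  11  $ b        b $            match b
Accept reached after 11 steps.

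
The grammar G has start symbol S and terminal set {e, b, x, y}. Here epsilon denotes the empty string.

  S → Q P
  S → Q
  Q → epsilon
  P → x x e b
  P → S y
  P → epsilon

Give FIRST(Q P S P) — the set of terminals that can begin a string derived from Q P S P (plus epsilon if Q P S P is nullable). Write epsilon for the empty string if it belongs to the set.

FIRST(Q) = {epsilon}
FIRST(S) = {epsilon, x, y}  (via Q P, Q)
FIRST(P) = {epsilon, x, y}  (via S y)
FIRST(Q P S P): take FIRST of each symbol in turn, carrying on past any symbol whose FIRST contains epsilon; result {epsilon, x, y}.

{epsilon, x, y}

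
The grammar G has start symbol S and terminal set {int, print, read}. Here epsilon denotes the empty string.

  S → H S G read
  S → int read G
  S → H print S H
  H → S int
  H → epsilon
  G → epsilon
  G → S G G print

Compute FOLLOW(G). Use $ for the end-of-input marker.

{$, int, print, read}

FIRST(S): from S→H S G read we get {int, print}; from S→int read G we get {int}; from S→H print S H we get {int, print}. So FIRST(S) = {int, print}.
FIRST(H): from H→S int we get {int, print}; from H→epsilon we get {epsilon}. So FIRST(H) = {epsilon, int, print}.
FIRST(G): from G→epsilon we get {epsilon}; from G→S G G print we get {int, print}. So FIRST(G) = {epsilon, int, print}.
FOLLOW(S) includes $ since S is the start symbol.
FOLLOW(S): in S→H S G read, S is followed by G read with FIRST {int, print, read}; in S→H print S H, S is followed by H with FIRST {epsilon, int, print}; in S→H print S H, the suffix after S is nullable (adds nothing new); in H→S int, S is followed by int with FIRST {int}; in G→S G G print, S is followed by G G print with FIRST {int, print}. Thus FOLLOW(S) = {$, int, print, read}.
FOLLOW(H): in S→H S G read, H is followed by S G read with FIRST {int, print}; in S→H print S H (occurrence 1), H is followed by print S H with FIRST {print}; in S→H print S H (occurrence 2), the suffix after H is empty, so FOLLOW(H) ⊇ FOLLOW(S) = {$, int, print, read}. Thus FOLLOW(H) = {$, int, print, read}.
FOLLOW(G): in S→H S G read, G is followed by read with FIRST {read}; in S→int read G, the suffix after G is empty, so FOLLOW(G) ⊇ FOLLOW(S) = {$, int, print, read}; in G→S G G print (occurrence 1), G is followed by G print with FIRST {int, print}; in G→S G G print (occurrence 2), G is followed by print with FIRST {print}. Thus FOLLOW(G) = {$, int, print, read}.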